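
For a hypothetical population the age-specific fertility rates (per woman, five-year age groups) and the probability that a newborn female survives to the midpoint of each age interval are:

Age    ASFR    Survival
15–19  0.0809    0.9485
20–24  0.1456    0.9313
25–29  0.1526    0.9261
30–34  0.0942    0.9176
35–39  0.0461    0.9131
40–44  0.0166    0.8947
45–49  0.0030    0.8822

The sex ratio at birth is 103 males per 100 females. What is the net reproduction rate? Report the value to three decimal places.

Proportion female at birth = 100 / (100 + 103) = 0.49261.
Survival-weighted fertility by age (5·fₓ·Sₓ):
  15–19: 5 × 0.0809 × 0.9485 = 0.38367
  20–24: 5 × 0.1456 × 0.9313 = 0.67799
  25–29: 5 × 0.1526 × 0.9261 = 0.70661
  30–34: 5 × 0.0942 × 0.9176 = 0.43219
  35–39: 5 × 0.0461 × 0.9131 = 0.21047
  40–44: 5 × 0.0166 × 0.8947 = 0.07426
  45–49: 5 × 0.0030 × 0.8822 = 0.01323
Sum = 2.49842
NRR = 0.49261 × 2.49842 = 1.23075
NRR > 1, so each generation more than replaces itself.

1.231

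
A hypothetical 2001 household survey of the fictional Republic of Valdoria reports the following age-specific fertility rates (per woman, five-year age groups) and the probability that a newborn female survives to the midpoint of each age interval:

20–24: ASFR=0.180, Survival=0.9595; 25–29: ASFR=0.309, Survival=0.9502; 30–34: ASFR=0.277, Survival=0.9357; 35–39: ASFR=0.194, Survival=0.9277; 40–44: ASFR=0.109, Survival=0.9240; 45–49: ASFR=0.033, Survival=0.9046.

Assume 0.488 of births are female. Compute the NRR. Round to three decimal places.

Proportion female at birth = 0.488.
Survival-weighted fertility by age (5·fₓ·Sₓ):
  20–24: 5 × 0.180 × 0.9595 = 0.86355
  25–29: 5 × 0.309 × 0.9502 = 1.46806
  30–34: 5 × 0.277 × 0.9357 = 1.29594
  35–39: 5 × 0.194 × 0.9277 = 0.89987
  40–44: 5 × 0.109 × 0.9240 = 0.50358
  45–49: 5 × 0.033 × 0.9046 = 0.14926
Sum = 5.18026
NRR = 0.488 × 5.18026 = 2.52797
With NRR above 1 the population is above replacement fertility.

2.528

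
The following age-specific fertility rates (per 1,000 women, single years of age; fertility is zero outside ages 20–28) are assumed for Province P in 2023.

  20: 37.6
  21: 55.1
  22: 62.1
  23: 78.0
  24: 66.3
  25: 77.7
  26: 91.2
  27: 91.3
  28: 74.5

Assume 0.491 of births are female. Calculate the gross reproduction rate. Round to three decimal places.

0.311

Proportion female at birth = 0.491.
Sum of ASFRs = 37.6 + 55.1 + 62.1 + 78.0 + 66.3 + 77.7 + 91.2 + 91.3 + 74.5 = 633.8
TFR = 633.8 / 1000 = 0.6338
GRR = 0.491 × 0.6338 = 0.31120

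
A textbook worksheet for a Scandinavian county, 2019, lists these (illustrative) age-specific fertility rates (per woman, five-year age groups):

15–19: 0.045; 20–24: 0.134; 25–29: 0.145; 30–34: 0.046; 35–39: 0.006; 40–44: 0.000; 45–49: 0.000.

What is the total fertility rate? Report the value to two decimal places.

Sum of ASFRs = 0.045 + 0.134 + 0.145 + 0.046 + 0.006 + 0.000 + 0.000 = 0.376
TFR = 5 × 0.376 = 1.88

1.88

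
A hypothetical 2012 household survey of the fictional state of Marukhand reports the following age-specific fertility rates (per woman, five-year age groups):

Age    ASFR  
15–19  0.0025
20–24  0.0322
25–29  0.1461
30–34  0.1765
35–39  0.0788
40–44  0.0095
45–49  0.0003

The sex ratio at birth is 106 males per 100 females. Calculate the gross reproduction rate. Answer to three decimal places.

1.082

Proportion female at birth = 100 / (100 + 106) = 0.48544.
Sum of ASFRs = 0.0025 + 0.0322 + 0.1461 + 0.1765 + 0.0788 + 0.0095 + 0.0003 = 0.4459
TFR = 5 × 0.4459 = 2.2295
GRR = 0.48544 × 2.2295 = 1.08229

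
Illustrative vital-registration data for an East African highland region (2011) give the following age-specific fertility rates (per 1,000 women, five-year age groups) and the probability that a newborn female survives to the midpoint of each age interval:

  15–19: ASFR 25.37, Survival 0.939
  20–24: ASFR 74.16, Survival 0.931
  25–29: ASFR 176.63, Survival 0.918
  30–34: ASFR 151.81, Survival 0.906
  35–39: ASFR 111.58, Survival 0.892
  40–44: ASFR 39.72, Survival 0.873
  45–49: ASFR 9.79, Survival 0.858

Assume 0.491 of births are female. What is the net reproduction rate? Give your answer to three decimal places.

1.314

Proportion female at birth = 0.491.
Per-age-group product (5 × ASFR × survival probability):
  15–19: 5 × 25.37/1000 × 0.939 = 0.11911
  20–24: 5 × 74.16/1000 × 0.931 = 0.34521
  25–29: 5 × 176.63/1000 × 0.918 = 0.81073
  30–34: 5 × 151.81/1000 × 0.906 = 0.68770
  35–39: 5 × 111.58/1000 × 0.892 = 0.49765
  40–44: 5 × 39.72/1000 × 0.873 = 0.17338
  45–49: 5 × 9.79/1000 × 0.858 = 0.04200
Sum = 2.67578
NRR = 0.491 × 2.67578 = 1.31381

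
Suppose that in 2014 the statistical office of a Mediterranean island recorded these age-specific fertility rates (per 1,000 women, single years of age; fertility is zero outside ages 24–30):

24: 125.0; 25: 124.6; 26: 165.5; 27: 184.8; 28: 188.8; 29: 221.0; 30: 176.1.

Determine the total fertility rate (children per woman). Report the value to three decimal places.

Sum of ASFRs = 125.0 + 124.6 + 165.5 + 184.8 + 188.8 + 221.0 + 176.1 = 1185.8
TFR = 1185.8 / 1000 = 1.1858

1.186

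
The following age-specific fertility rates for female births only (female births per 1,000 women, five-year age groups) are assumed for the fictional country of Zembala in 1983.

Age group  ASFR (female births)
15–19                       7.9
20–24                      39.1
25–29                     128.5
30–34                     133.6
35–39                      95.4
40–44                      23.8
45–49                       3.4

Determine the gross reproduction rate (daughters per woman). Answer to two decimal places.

2.16

Sum of female ASFRs = 7.9 + 39.1 + 128.5 + 133.6 + 95.4 + 23.8 + 3.4 = 431.7
GRR = 5 × 431.7 / 1000 = 2.1585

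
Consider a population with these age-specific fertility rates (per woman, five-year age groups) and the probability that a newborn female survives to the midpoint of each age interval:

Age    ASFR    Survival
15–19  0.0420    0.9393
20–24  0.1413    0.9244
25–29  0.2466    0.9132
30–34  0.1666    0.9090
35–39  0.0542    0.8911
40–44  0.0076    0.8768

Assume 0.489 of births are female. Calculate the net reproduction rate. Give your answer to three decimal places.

Proportion female at birth = 0.489.
Per-age-group product (5 × ASFR × survival probability):
  15–19: 5 × 0.0420 × 0.9393 = 0.19725
  20–24: 5 × 0.1413 × 0.9244 = 0.65309
  25–29: 5 × 0.2466 × 0.9132 = 1.12598
  30–34: 5 × 0.1666 × 0.9090 = 0.75720
  35–39: 5 × 0.0542 × 0.8911 = 0.24149
  40–44: 5 × 0.0076 × 0.8768 = 0.03332
Sum = 3.00833
NRR = 0.489 × 3.00833 = 1.47107

1.471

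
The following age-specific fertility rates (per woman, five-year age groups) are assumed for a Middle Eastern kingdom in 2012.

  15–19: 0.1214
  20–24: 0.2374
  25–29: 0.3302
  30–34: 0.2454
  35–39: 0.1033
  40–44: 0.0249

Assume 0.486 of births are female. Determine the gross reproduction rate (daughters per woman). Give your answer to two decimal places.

2.58

Proportion female at birth = 0.486.
Sum of ASFRs = 0.1214 + 0.2374 + 0.3302 + 0.2454 + 0.1033 + 0.0249 = 1.0626
TFR = 5 × 1.0626 = 5.313
GRR = 0.486 × 5.313 = 2.58212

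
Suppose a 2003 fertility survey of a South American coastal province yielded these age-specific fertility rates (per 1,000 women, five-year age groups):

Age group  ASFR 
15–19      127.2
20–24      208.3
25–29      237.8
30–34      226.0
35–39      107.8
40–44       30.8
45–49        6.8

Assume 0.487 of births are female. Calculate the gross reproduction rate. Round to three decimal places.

Proportion female at birth = 0.487.
Sum of ASFRs = 127.2 + 208.3 + 237.8 + 226.0 + 107.8 + 30.8 + 6.8 = 944.7
TFR = 5 × 944.7 / 1000 = 4.7235
GRR = 0.487 × 4.7235 = 2.30034

2.300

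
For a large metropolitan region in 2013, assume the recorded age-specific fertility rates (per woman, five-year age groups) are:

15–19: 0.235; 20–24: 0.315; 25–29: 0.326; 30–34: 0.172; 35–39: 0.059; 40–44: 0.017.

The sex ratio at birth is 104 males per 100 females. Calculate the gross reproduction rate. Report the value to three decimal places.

2.755

Proportion female at birth = 100 / (100 + 104) = 0.49020.
Sum of ASFRs = 0.235 + 0.315 + 0.326 + 0.172 + 0.059 + 0.017 = 1.124
TFR = 5 × 1.124 = 5.62
GRR = 0.49020 × 5.62 = 2.75492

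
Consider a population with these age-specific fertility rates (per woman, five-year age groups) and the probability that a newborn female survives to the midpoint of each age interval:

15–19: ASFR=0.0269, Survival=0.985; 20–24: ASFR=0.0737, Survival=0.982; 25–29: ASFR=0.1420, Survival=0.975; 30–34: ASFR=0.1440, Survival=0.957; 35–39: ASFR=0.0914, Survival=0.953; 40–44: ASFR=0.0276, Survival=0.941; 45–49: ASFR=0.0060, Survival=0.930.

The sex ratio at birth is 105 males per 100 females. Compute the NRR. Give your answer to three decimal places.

Proportion female at birth = 100 / (100 + 105) = 0.48780.
Weighting each age-specific rate by interval width and survival:
  15–19: 5 × 0.0269 × 0.985 = 0.13248
  20–24: 5 × 0.0737 × 0.982 = 0.36187
  25–29: 5 × 0.1420 × 0.975 = 0.69225
  30–34: 5 × 0.1440 × 0.957 = 0.68904
  35–39: 5 × 0.0914 × 0.953 = 0.43552
  40–44: 5 × 0.0276 × 0.941 = 0.12986
  45–49: 5 × 0.0060 × 0.930 = 0.02790
Sum = 2.46892
NRR = 0.48780 × 2.46892 = 1.20434

1.204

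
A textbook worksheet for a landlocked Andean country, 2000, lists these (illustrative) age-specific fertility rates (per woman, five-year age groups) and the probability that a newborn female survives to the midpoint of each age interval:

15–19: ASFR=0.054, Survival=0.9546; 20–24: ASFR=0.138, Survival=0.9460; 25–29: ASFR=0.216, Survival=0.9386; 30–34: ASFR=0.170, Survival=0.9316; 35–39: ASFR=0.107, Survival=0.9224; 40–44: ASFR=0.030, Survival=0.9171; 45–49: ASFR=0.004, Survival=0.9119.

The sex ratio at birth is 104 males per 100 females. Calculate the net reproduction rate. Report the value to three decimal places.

1.650

Proportion female at birth = 100 / (100 + 104) = 0.49020.
Per-age-group product (5 × ASFR × survival probability):
  15–19: 5 × 0.054 × 0.9546 = 0.25774
  20–24: 5 × 0.138 × 0.9460 = 0.65274
  25–29: 5 × 0.216 × 0.9386 = 1.01369
  30–34: 5 × 0.170 × 0.9316 = 0.79186
  35–39: 5 × 0.107 × 0.9224 = 0.49348
  40–44: 5 × 0.030 × 0.9171 = 0.13757
  45–49: 5 × 0.004 × 0.9119 = 0.01824
Sum = 3.36532
NRR = 0.49020 × 3.36532 = 1.64968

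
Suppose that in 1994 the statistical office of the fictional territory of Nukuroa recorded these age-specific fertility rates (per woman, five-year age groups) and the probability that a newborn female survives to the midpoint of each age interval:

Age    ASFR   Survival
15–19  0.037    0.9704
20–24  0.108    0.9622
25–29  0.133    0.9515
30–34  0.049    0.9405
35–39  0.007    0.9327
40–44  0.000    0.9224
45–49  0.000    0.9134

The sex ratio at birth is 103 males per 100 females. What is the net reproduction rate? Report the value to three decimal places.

0.786

Proportion female at birth = 100 / (100 + 103) = 0.49261.
Weighting each age-specific rate by interval width and survival:
  15–19: 5 × 0.037 × 0.9704 = 0.17952
  20–24: 5 × 0.108 × 0.9622 = 0.51959
  25–29: 5 × 0.133 × 0.9515 = 0.63275
  30–34: 5 × 0.049 × 0.9405 = 0.23042
  35–39: 5 × 0.007 × 0.9327 = 0.03264
  40–44: 5 × 0.000 × 0.9224 = 0.00000
  45–49: 5 × 0.000 × 0.9134 = 0.00000
Sum = 1.59492
NRR = 0.49261 × 1.59492 = 0.78567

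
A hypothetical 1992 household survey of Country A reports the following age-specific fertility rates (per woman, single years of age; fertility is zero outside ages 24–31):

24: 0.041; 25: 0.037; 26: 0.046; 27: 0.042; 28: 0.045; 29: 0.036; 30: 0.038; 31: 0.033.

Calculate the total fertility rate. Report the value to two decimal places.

Sum of ASFRs = 0.041 + 0.037 + 0.046 + 0.042 + 0.045 + 0.036 + 0.038 + 0.033 = 0.318
TFR = 0.318

0.32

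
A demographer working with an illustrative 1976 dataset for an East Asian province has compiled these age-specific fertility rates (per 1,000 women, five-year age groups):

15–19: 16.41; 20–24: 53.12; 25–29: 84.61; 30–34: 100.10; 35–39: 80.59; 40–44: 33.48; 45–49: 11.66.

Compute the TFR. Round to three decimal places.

Sum of ASFRs = 16.41 + 53.12 + 84.61 + 100.10 + 80.59 + 33.48 + 11.66 = 379.97
TFR = 5 × 379.97 / 1000 = 1.89985

1.900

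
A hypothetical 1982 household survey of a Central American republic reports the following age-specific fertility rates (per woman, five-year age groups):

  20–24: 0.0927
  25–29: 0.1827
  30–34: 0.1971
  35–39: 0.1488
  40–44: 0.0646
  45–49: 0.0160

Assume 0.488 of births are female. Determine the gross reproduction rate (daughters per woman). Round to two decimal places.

Proportion female at birth = 0.488.
Sum of ASFRs = 0.0927 + 0.1827 + 0.1971 + 0.1488 + 0.0646 + 0.0160 = 0.7019
TFR = 5 × 0.7019 = 3.5095
GRR = 0.488 × 3.5095 = 1.71264

1.71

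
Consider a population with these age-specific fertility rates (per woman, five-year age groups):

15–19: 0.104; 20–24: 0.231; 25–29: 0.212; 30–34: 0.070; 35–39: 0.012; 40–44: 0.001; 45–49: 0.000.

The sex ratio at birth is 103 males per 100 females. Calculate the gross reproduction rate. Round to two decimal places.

1.55

Proportion female at birth = 100 / (100 + 103) = 0.49261.
Sum of ASFRs = 0.104 + 0.231 + 0.212 + 0.070 + 0.012 + 0.001 + 0.000 = 0.630
TFR = 5 × 0.630 = 3.15
GRR = 0.49261 × 3.15 = 1.55172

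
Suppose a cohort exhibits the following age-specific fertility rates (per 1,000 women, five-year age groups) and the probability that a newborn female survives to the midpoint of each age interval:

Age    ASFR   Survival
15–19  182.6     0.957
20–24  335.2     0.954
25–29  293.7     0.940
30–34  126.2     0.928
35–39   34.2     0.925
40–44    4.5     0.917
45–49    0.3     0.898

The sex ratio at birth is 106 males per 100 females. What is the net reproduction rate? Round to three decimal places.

Proportion female at birth = 100 / (100 + 106) = 0.48544.
Weighting each age-specific rate by interval width and survival:
  15–19: 5 × 182.6/1000 × 0.957 = 0.87374
  20–24: 5 × 335.2/1000 × 0.954 = 1.59890
  25–29: 5 × 293.7/1000 × 0.940 = 1.38039
  30–34: 5 × 126.2/1000 × 0.928 = 0.58557
  35–39: 5 × 34.2/1000 × 0.925 = 0.15818
  40–44: 5 × 4.5/1000 × 0.917 = 0.02063
  45–49: 5 × 0.3/1000 × 0.898 = 0.00135
Sum = 4.61876
NRR = 0.48544 × 4.61876 = 2.24213
With NRR above 1 the population is above replacement fertility.

2.242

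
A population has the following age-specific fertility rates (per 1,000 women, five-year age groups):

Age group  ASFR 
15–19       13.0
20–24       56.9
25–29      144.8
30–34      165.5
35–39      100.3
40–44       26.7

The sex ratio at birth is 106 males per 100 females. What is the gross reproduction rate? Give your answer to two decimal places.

Proportion female at birth = 100 / (100 + 106) = 0.48544.
Sum of ASFRs = 13.0 + 56.9 + 144.8 + 165.5 + 100.3 + 26.7 = 507.2
TFR = 5 × 507.2 / 1000 = 2.536
GRR = 0.48544 × 2.536 = 1.23108

1.23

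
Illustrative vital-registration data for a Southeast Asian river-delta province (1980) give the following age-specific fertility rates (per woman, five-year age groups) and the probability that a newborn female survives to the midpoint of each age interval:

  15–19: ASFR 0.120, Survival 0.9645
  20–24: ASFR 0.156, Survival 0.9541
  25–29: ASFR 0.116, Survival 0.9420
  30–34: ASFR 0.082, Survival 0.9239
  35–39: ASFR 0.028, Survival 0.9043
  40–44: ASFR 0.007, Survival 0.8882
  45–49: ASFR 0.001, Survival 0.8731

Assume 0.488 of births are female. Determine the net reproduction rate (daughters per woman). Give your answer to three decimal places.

1.176

Proportion female at birth = 0.488.
Weighting each age-specific rate by interval width and survival:
  15–19: 5 × 0.120 × 0.9645 = 0.57870
  20–24: 5 × 0.156 × 0.9541 = 0.74420
  25–29: 5 × 0.116 × 0.9420 = 0.54636
  30–34: 5 × 0.082 × 0.9239 = 0.37880
  35–39: 5 × 0.028 × 0.9043 = 0.12660
  40–44: 5 × 0.007 × 0.8882 = 0.03109
  45–49: 5 × 0.001 × 0.8731 = 0.00437
Sum = 2.41012
NRR = 0.488 × 2.41012 = 1.17614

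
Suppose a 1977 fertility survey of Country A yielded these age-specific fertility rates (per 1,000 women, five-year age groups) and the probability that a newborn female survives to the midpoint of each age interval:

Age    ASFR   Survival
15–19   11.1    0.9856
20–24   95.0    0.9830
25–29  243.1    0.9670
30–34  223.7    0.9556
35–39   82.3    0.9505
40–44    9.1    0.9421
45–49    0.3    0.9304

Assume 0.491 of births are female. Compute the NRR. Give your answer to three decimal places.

Proportion female at birth = 0.491.
Per-age-group product (5 × ASFR × survival probability):
  15–19: 5 × 11.1/1000 × 0.9856 = 0.05470
  20–24: 5 × 95.0/1000 × 0.9830 = 0.46693
  25–29: 5 × 243.1/1000 × 0.9670 = 1.17539
  30–34: 5 × 223.7/1000 × 0.9556 = 1.06884
  35–39: 5 × 82.3/1000 × 0.9505 = 0.39113
  40–44: 5 × 9.1/1000 × 0.9421 = 0.04287
  45–49: 5 × 0.3/1000 × 0.9304 = 0.00140
Sum = 3.20126
NRR = 0.491 × 3.20126 = 1.57182

1.572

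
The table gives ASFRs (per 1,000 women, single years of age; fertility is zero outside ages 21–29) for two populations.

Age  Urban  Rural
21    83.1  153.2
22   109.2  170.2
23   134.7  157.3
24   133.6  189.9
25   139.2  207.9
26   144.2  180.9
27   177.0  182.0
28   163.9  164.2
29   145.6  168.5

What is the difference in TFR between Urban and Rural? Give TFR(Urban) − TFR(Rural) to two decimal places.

Urban:
  Sum of ASFRs = 83.1 + 109.2 + 134.7 + 133.6 + 139.2 + 144.2 + 177.0 + 163.9 + 145.6 = 1230.5
  TFR = 1230.5 / 1000 = 1.2305
Rural:
  Sum of ASFRs = 153.2 + 170.2 + 157.3 + 189.9 + 207.9 + 180.9 + 182.0 + 164.2 + 168.5 = 1574.1
  TFR = 1574.1 / 1000 = 1.5741
Difference = 1.2305 − 1.5741 = -0.3436

-0.34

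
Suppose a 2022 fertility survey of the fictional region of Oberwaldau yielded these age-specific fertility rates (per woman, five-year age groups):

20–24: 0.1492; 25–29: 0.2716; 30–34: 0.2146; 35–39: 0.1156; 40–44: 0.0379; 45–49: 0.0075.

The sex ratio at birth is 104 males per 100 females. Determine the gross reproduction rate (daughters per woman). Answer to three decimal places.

1.952

Proportion female at birth = 100 / (100 + 104) = 0.49020.
Sum of ASFRs = 0.1492 + 0.2716 + 0.2146 + 0.1156 + 0.0379 + 0.0075 = 0.7964
TFR = 5 × 0.7964 = 3.982
GRR = 0.49020 × 3.982 = 1.95198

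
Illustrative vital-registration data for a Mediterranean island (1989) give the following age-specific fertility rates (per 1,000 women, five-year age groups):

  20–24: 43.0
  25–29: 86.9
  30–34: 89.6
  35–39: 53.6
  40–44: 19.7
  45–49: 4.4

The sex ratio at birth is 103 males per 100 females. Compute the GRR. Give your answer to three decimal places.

0.732

Proportion female at birth = 100 / (100 + 103) = 0.49261.
Sum of ASFRs = 43.0 + 86.9 + 89.6 + 53.6 + 19.7 + 4.4 = 297.2
TFR = 5 × 297.2 / 1000 = 1.486
GRR = 0.49261 × 1.486 = 0.73202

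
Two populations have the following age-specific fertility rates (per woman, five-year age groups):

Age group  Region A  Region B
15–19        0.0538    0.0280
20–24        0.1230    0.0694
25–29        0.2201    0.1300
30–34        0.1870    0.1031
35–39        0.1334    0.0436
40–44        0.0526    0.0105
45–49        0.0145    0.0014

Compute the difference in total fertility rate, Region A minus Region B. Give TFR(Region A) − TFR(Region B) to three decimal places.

1.992

Region A:
  Sum of ASFRs = 0.0538 + 0.1230 + 0.2201 + 0.1870 + 0.1334 + 0.0526 + 0.0145 = 0.7844
  TFR = 5 × 0.7844 = 3.922
Region B:
  Sum of ASFRs = 0.0280 + 0.0694 + 0.1300 + 0.1031 + 0.0436 + 0.0105 + 0.0014 = 0.3860
  TFR = 5 × 0.3860 = 1.93
Difference = 3.922 − 1.93 = 1.992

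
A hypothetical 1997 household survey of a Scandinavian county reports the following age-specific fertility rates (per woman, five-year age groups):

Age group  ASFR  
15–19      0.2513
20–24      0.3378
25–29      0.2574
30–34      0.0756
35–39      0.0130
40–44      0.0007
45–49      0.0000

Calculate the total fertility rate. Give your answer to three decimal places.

Sum of ASFRs = 0.2513 + 0.3378 + 0.2574 + 0.0756 + 0.0130 + 0.0007 + 0.0000 = 0.9358
TFR = 5 × 0.9358 = 4.679

4.679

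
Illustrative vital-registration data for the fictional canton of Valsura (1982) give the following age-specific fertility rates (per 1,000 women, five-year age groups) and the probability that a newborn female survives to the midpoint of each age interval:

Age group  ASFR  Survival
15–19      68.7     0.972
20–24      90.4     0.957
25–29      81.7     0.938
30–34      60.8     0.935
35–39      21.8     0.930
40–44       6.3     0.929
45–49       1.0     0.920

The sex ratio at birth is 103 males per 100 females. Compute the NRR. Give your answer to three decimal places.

Proportion female at birth = 100 / (100 + 103) = 0.49261.
Per-age-group product (5 × ASFR × survival probability):
  15–19: 5 × 68.7/1000 × 0.972 = 0.33388
  20–24: 5 × 90.4/1000 × 0.957 = 0.43256
  25–29: 5 × 81.7/1000 × 0.938 = 0.38317
  30–34: 5 × 60.8/1000 × 0.935 = 0.28424
  35–39: 5 × 21.8/1000 × 0.930 = 0.10137
  40–44: 5 × 6.3/1000 × 0.929 = 0.02926
  45–49: 5 × 1.0/1000 × 0.920 = 0.00460
Sum = 1.56908
NRR = 0.49261 × 1.56908 = 0.77294

0.773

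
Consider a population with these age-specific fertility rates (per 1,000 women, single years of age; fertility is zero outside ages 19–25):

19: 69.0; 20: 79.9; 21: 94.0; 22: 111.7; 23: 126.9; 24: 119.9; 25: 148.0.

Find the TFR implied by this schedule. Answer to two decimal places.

Sum of ASFRs = 69.0 + 79.9 + 94.0 + 111.7 + 126.9 + 119.9 + 148.0 = 749.4
TFR = 749.4 / 1000 = 0.7494

0.75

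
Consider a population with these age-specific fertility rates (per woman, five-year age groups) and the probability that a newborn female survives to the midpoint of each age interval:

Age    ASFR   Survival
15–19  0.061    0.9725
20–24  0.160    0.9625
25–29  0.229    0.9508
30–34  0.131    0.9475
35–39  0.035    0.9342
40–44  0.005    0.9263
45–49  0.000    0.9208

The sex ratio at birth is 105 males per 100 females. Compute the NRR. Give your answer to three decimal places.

Proportion female at birth = 100 / (100 + 105) = 0.48780.
Each age group contributes 5 × ASFR × survival:
  15–19: 5 × 0.061 × 0.9725 = 0.29661
  20–24: 5 × 0.160 × 0.9625 = 0.77000
  25–29: 5 × 0.229 × 0.9508 = 1.08867
  30–34: 5 × 0.131 × 0.9475 = 0.62061
  35–39: 5 × 0.035 × 0.9342 = 0.16349
  40–44: 5 × 0.005 × 0.9263 = 0.02316
  45–49: 5 × 0.000 × 0.9208 = 0.00000
Sum = 2.96254
NRR = 0.48780 × 2.96254 = 1.44513

1.445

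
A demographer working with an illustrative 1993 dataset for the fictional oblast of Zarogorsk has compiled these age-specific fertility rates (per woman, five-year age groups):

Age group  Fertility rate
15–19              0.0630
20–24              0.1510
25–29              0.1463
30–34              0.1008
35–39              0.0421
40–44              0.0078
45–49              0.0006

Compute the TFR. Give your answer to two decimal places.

2.56

Sum of ASFRs = 0.0630 + 0.1510 + 0.1463 + 0.1008 + 0.0421 + 0.0078 + 0.0006 = 0.5116
TFR = 5 × 0.5116 = 2.558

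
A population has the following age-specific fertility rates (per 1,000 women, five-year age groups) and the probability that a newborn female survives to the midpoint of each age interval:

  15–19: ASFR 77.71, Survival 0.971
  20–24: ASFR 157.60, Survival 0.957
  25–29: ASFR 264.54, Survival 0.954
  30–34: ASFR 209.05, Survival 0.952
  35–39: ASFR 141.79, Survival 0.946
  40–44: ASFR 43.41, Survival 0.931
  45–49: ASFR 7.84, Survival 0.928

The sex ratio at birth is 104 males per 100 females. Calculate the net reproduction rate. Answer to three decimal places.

2.107

Proportion female at birth = 100 / (100 + 104) = 0.49020.
Survival-weighted fertility by age (5·fₓ·Sₓ):
  15–19: 5 × 77.71/1000 × 0.971 = 0.37728
  20–24: 5 × 157.60/1000 × 0.957 = 0.75412
  25–29: 5 × 264.54/1000 × 0.954 = 1.26186
  30–34: 5 × 209.05/1000 × 0.952 = 0.99508
  35–39: 5 × 141.79/1000 × 0.946 = 0.67067
  40–44: 5 × 43.41/1000 × 0.931 = 0.20207
  45–49: 5 × 7.84/1000 × 0.928 = 0.03638
Sum = 4.29746
NRR = 0.49020 × 4.29746 = 2.10661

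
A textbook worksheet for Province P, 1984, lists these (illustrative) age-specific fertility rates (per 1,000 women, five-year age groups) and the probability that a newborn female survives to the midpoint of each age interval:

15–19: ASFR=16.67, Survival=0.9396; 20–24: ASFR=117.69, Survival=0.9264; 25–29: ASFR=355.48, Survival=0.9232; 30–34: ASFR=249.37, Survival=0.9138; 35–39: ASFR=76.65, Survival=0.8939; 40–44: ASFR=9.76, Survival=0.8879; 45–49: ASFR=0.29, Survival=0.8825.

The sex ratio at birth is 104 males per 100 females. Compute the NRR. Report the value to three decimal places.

Proportion female at birth = 100 / (100 + 104) = 0.49020.
Each age group contributes 5 × ASFR × survival:
  15–19: 5 × 16.67/1000 × 0.9396 = 0.07832
  20–24: 5 × 117.69/1000 × 0.9264 = 0.54514
  25–29: 5 × 355.48/1000 × 0.9232 = 1.64090
  30–34: 5 × 249.37/1000 × 0.9138 = 1.13937
  35–39: 5 × 76.65/1000 × 0.8939 = 0.34259
  40–44: 5 × 9.76/1000 × 0.8879 = 0.04333
  45–49: 5 × 0.29/1000 × 0.8825 = 0.00128
Sum = 3.79093
NRR = 0.49020 × 3.79093 = 1.85831

1.858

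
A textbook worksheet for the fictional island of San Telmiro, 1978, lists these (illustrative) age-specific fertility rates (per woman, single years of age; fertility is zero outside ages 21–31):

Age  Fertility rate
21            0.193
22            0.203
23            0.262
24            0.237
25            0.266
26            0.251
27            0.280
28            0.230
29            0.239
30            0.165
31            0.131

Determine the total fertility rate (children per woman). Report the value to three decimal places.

2.457

Sum of ASFRs = 0.193 + 0.203 + 0.262 + 0.237 + 0.266 + 0.251 + 0.280 + 0.230 + 0.239 + 0.165 + 0.131 = 2.457
TFR = 2.457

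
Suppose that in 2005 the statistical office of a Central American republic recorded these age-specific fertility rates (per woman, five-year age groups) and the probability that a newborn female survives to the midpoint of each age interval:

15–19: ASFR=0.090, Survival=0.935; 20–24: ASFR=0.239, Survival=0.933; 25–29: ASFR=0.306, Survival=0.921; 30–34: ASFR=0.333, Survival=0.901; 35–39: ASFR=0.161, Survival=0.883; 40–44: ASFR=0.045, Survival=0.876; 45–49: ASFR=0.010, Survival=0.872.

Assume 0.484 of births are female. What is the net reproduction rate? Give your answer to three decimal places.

2.612

Proportion female at birth = 0.484.
Each age group contributes 5 × ASFR × survival:
  15–19: 5 × 0.090 × 0.935 = 0.42075
  20–24: 5 × 0.239 × 0.933 = 1.11494
  25–29: 5 × 0.306 × 0.921 = 1.40913
  30–34: 5 × 0.333 × 0.901 = 1.50017
  35–39: 5 × 0.161 × 0.883 = 0.71082
  40–44: 5 × 0.045 × 0.876 = 0.19710
  45–49: 5 × 0.010 × 0.872 = 0.04360
Sum = 5.39651
NRR = 0.484 × 5.39651 = 2.61191
With NRR above 1 the population is above replacement fertility.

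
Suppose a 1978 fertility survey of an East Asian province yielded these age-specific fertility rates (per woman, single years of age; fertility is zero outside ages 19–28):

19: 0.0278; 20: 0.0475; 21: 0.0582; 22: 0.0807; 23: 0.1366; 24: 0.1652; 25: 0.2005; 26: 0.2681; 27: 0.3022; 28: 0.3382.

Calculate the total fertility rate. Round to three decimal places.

1.625

Sum of ASFRs = 0.0278 + 0.0475 + 0.0582 + 0.0807 + 0.1366 + 0.1652 + 0.2005 + 0.2681 + 0.3022 + 0.3382 = 1.6250
TFR = 1.625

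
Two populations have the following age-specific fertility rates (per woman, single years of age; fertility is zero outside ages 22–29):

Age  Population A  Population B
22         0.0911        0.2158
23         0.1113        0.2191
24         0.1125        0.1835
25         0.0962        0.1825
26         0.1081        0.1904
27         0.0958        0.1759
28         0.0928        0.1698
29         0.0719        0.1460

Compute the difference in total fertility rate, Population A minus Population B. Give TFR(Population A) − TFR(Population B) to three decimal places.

Population A:
  Sum of ASFRs = 0.0911 + 0.1113 + 0.1125 + 0.0962 + 0.1081 + 0.0958 + 0.0928 + 0.0719 = 0.7797
  TFR = 0.7797
Population B:
  Sum of ASFRs = 0.2158 + 0.2191 + 0.1835 + 0.1825 + 0.1904 + 0.1759 + 0.1698 + 0.1460 = 1.4830
  TFR = 1.483
Difference = 0.7797 − 1.483 = -0.7033

-0.703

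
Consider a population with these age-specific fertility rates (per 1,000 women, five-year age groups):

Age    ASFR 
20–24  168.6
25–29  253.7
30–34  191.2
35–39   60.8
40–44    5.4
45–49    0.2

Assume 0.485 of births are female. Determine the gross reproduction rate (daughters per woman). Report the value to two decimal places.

Proportion female at birth = 0.485.
Sum of ASFRs = 168.6 + 253.7 + 191.2 + 60.8 + 5.4 + 0.2 = 679.9
TFR = 5 × 679.9 / 1000 = 3.3995
GRR = 0.485 × 3.3995 = 1.64876

1.65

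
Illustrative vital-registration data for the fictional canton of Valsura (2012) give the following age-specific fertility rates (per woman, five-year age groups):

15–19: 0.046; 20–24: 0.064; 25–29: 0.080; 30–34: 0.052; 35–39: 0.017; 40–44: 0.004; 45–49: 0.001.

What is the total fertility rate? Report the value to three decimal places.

1.320

Sum of ASFRs = 0.046 + 0.064 + 0.080 + 0.052 + 0.017 + 0.004 + 0.001 = 0.264
TFR = 5 × 0.264 = 1.32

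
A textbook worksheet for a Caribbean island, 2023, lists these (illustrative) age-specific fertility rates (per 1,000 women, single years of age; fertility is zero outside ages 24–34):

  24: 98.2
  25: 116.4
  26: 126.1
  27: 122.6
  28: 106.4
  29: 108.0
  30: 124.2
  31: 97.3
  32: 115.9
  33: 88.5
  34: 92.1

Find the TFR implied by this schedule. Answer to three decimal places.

1.196

Sum of ASFRs = 98.2 + 116.4 + 126.1 + 122.6 + 106.4 + 108.0 + 124.2 + 97.3 + 115.9 + 88.5 + 92.1 = 1195.7
TFR = 1195.7 / 1000 = 1.1957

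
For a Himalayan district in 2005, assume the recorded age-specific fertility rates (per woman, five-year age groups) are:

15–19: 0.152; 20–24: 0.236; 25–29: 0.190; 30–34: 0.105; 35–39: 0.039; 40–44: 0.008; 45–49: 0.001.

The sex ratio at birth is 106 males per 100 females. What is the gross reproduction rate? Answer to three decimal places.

Proportion female at birth = 100 / (100 + 106) = 0.48544.
Sum of ASFRs = 0.152 + 0.236 + 0.190 + 0.105 + 0.039 + 0.008 + 0.001 = 0.731
TFR = 5 × 0.731 = 3.655
GRR = 0.48544 × 3.655 = 1.77428

1.774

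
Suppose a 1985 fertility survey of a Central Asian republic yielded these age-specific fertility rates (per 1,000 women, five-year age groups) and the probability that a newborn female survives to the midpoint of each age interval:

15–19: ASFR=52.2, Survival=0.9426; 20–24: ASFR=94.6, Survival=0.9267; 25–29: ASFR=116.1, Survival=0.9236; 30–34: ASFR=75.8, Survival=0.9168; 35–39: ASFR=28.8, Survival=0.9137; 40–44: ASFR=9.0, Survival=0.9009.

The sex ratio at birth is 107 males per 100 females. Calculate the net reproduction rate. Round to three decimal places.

0.841

Proportion female at birth = 100 / (100 + 107) = 0.48309.
Survival-weighted fertility by age (5·fₓ·Sₓ):
  15–19: 5 × 52.2/1000 × 0.9426 = 0.24602
  20–24: 5 × 94.6/1000 × 0.9267 = 0.43833
  25–29: 5 × 116.1/1000 × 0.9236 = 0.53615
  30–34: 5 × 75.8/1000 × 0.9168 = 0.34747
  35–39: 5 × 28.8/1000 × 0.9137 = 0.13157
  40–44: 5 × 9.0/1000 × 0.9009 = 0.04054
Sum = 1.74008
NRR = 0.48309 × 1.74008 = 0.84062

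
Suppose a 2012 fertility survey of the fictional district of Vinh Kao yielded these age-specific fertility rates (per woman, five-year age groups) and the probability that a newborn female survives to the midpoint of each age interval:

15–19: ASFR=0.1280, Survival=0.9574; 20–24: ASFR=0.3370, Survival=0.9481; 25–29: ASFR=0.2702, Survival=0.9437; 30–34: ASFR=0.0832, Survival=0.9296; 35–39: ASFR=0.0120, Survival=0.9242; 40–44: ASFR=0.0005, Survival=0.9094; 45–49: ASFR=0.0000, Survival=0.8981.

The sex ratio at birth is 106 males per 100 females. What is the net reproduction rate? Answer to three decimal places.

Proportion female at birth = 100 / (100 + 106) = 0.48544.
Weighting each age-specific rate by interval width and survival:
  15–19: 5 × 0.1280 × 0.9574 = 0.61274
  20–24: 5 × 0.3370 × 0.9481 = 1.59755
  25–29: 5 × 0.2702 × 0.9437 = 1.27494
  30–34: 5 × 0.0832 × 0.9296 = 0.38671
  35–39: 5 × 0.0120 × 0.9242 = 0.05545
  40–44: 5 × 0.0005 × 0.9094 = 0.00227
  45–49: 5 × 0.0000 × 0.8981 = 0.00000
Sum = 3.92966
NRR = 0.48544 × 3.92966 = 1.90761

1.908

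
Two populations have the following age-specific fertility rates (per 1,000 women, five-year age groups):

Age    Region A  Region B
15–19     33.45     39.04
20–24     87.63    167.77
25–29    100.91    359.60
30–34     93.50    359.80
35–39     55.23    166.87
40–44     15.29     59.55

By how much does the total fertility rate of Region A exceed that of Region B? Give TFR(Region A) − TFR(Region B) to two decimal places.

-3.83

Region A:
  Sum of ASFRs = 33.45 + 87.63 + 100.91 + 93.50 + 55.23 + 15.29 = 386.01
  TFR = 5 × 386.01 / 1000 = 1.93005
Region B:
  Sum of ASFRs = 39.04 + 167.77 + 359.60 + 359.80 + 166.87 + 59.55 = 1152.63
  TFR = 5 × 1152.63 / 1000 = 5.76315
Difference = 1.93005 − 5.76315 = -3.8331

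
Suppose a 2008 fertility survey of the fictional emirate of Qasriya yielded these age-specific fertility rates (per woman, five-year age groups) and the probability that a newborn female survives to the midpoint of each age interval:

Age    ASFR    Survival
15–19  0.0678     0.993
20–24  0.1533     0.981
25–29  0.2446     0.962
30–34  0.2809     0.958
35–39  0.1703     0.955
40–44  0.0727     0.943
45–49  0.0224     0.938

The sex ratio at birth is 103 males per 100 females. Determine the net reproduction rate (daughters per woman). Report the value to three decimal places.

2.400

Proportion female at birth = 100 / (100 + 103) = 0.49261.
Weighting each age-specific rate by interval width and survival:
  15–19: 5 × 0.0678 × 0.993 = 0.33663
  20–24: 5 × 0.1533 × 0.981 = 0.75194
  25–29: 5 × 0.2446 × 0.962 = 1.17653
  30–34: 5 × 0.2809 × 0.958 = 1.34551
  35–39: 5 × 0.1703 × 0.955 = 0.81318
  40–44: 5 × 0.0727 × 0.943 = 0.34278
  45–49: 5 × 0.0224 × 0.938 = 0.10506
Sum = 4.87163
NRR = 0.49261 × 4.87163 = 2.39981
With NRR above 1 the population is above replacement fertility.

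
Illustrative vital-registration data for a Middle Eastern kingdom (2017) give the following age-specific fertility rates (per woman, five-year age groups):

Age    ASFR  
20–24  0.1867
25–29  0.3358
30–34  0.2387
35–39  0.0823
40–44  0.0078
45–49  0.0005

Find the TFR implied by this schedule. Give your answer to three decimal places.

Sum of ASFRs = 0.1867 + 0.3358 + 0.2387 + 0.0823 + 0.0078 + 0.0005 = 0.8518
TFR = 5 × 0.8518 = 4.259

4.259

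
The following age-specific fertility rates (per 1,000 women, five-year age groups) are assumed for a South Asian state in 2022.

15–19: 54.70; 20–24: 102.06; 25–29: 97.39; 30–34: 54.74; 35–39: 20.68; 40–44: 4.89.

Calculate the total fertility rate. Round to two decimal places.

Sum of ASFRs = 54.70 + 102.06 + 97.39 + 54.74 + 20.68 + 4.89 = 334.46
TFR = 5 × 334.46 / 1000 = 1.6723

1.67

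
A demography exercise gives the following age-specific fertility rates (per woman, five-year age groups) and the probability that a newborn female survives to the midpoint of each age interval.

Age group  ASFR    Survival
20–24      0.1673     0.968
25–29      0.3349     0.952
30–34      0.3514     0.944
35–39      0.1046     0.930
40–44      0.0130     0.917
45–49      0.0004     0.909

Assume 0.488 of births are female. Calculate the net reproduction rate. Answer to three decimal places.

Proportion female at birth = 0.488.
Weighting each age-specific rate by interval width and survival:
  20–24: 5 × 0.1673 × 0.968 = 0.80973
  25–29: 5 × 0.3349 × 0.952 = 1.59412
  30–34: 5 × 0.3514 × 0.944 = 1.65861
  35–39: 5 × 0.1046 × 0.930 = 0.48639
  40–44: 5 × 0.0130 × 0.917 = 0.05961
  45–49: 5 × 0.0004 × 0.909 = 0.00182
Sum = 4.61028
NRR = 0.488 × 4.61028 = 2.24982
With NRR above 1 the population is above replacement fertility.

2.250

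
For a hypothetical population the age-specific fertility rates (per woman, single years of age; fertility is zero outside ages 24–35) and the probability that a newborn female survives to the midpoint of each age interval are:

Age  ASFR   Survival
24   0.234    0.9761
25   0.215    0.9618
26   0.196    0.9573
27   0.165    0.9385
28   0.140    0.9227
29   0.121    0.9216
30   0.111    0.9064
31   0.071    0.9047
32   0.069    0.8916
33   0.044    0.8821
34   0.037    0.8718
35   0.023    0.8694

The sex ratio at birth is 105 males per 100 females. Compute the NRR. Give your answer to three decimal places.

0.652

Proportion female at birth = 100 / (100 + 105) = 0.48780.
Weighting each age-specific rate by interval width and survival:
  24: 1 × 0.234 × 0.9761 = 0.22841
  25: 1 × 0.215 × 0.9618 = 0.20679
  26: 1 × 0.196 × 0.9573 = 0.18763
  27: 1 × 0.165 × 0.9385 = 0.15485
  28: 1 × 0.140 × 0.9227 = 0.12918
  29: 1 × 0.121 × 0.9216 = 0.11151
  30: 1 × 0.111 × 0.9064 = 0.10061
  31: 1 × 0.071 × 0.9047 = 0.06423
  32: 1 × 0.069 × 0.8916 = 0.06152
  33: 1 × 0.044 × 0.8821 = 0.03881
  34: 1 × 0.037 × 0.8718 = 0.03226
  35: 1 × 0.023 × 0.8694 = 0.02000
Sum = 1.33580
NRR = 0.48780 × 1.33580 = 0.65160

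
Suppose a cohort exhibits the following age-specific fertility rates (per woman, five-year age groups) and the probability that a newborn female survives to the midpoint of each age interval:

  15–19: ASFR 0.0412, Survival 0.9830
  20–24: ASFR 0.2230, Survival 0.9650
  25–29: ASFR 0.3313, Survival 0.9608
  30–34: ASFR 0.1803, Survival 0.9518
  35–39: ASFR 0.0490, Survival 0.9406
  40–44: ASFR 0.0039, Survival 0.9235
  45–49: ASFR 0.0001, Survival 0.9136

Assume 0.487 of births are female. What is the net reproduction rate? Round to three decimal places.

1.937

Proportion female at birth = 0.487.
Each age group contributes 5 × ASFR × survival:
  15–19: 5 × 0.0412 × 0.9830 = 0.20250
  20–24: 5 × 0.2230 × 0.9650 = 1.07598
  25–29: 5 × 0.3313 × 0.9608 = 1.59157
  30–34: 5 × 0.1803 × 0.9518 = 0.85805
  35–39: 5 × 0.0490 × 0.9406 = 0.23045
  40–44: 5 × 0.0039 × 0.9235 = 0.01801
  45–49: 5 × 0.0001 × 0.9136 = 0.00046
Sum = 3.97702
NRR = 0.487 × 3.97702 = 1.93681
NRR > 1, so each generation more than replaces itself.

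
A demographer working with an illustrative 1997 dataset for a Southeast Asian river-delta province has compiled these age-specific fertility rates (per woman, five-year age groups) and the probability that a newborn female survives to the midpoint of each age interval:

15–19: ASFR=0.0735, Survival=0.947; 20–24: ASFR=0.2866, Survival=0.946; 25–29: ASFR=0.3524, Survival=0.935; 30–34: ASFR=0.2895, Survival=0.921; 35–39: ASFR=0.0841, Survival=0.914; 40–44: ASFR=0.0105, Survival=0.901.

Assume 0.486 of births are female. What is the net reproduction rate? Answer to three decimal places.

2.486

Proportion female at birth = 0.486.
Per-age-group product (5 × ASFR × survival probability):
  15–19: 5 × 0.0735 × 0.947 = 0.34802
  20–24: 5 × 0.2866 × 0.946 = 1.35562
  25–29: 5 × 0.3524 × 0.935 = 1.64747
  30–34: 5 × 0.2895 × 0.921 = 1.33315
  35–39: 5 × 0.0841 × 0.914 = 0.38434
  40–44: 5 × 0.0105 × 0.901 = 0.04730
Sum = 5.11590
NRR = 0.486 × 5.11590 = 2.48633
NRR > 1, so each generation more than replaces itself.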